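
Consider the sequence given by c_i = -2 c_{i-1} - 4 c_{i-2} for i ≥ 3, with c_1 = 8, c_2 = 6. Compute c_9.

c_3 = -2*6 - 4*8 = -44
c_4 = -2*(-44) - 4*6 = 64
c_5 = -2*64 - 4*(-44) = 48
c_6 = -2*48 - 4*64 = -352
c_7 = -2*(-352) - 4*48 = 512
c_8 = -2*512 - 4*(-352) = 384
c_9 = -2*384 - 4*512 = -2816

-2816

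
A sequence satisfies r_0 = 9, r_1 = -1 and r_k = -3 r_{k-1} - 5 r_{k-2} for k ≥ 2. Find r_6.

1233

r_2 = -3(-1) - 5(9) = -42
r_3 = -3(-42) - 5(-1) = 131
r_4 = -3(131) - 5(-42) = -183
r_5 = -3(-183) - 5(131) = -106
r_6 = -3(-106) - 5(-183) = 1233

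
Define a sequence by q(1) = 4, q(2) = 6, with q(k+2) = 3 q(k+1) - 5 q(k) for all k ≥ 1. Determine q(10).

1836

q(3) = 3·6 - 5·4 = -2
q(4) = 3·(-2) - 5·6 = -36
q(5) = 3·(-36) - 5·(-2) = -98
q(6) = 3·(-98) - 5·(-36) = -114
q(7) = 3·(-114) - 5·(-98) = 148
q(8) = 3·148 - 5·(-114) = 1014
q(9) = 3·1014 - 5·148 = 2302
q(10) = 3·2302 - 5·1014 = 1836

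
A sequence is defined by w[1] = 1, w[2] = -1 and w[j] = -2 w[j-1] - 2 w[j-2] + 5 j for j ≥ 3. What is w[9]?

-9

w[3] = -2*(-1) - 2*1 + 15 = 15
w[4] = -2*15 - 2*(-1) + 20 = -8
w[5] = -2*(-8) - 2*15 + 25 = 11
w[6] = -2*11 - 2*(-8) + 30 = 24
w[7] = -2*24 - 2*11 + 35 = -35
w[8] = -2*(-35) - 2*24 + 40 = 62
w[9] = -2*62 - 2*(-35) + 45 = -9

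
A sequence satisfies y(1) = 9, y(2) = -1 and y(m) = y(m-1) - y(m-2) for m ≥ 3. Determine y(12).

10

y(3) = (-1) - 9 = -10
y(4) = (-10) - (-1) = -9
y(5) = (-9) - (-10) = 1
y(6) = 1 - (-9) = 10
y(7) = 10 - 1 = 9
y(8) = 9 - 10 = -1
y(9) = (-1) - 9 = -10
y(10) = (-10) - (-1) = -9
y(11) = (-9) - (-10) = 1
y(12) = 1 - (-9) = 10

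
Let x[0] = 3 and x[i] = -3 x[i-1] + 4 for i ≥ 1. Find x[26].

5083731656659

The fixed point is 4/(1 + 3) = 1, so x[i] - 1 = -3(x[i-1] - 1).
Hence x[i] = 2·(-3)^i + 1.
x[26] = 2·(-3)^{26} + 1 = 2·2541865828329 + 1 = 5083731656659.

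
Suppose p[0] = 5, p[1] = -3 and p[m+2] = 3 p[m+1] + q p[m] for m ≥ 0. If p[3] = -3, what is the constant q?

2

p[2] = -9 + 5q
p[3] = -27 + 12q
So -27 + 12q = -3, giving q = 2.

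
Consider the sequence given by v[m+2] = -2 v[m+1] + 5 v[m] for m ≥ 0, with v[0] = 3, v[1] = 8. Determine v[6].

-1221

v[2] = -2·8 + 5·3 = -1
v[3] = -2·(-1) + 5·8 = 42
v[4] = -2·42 + 5·(-1) = -89
v[5] = -2·(-89) + 5·42 = 388
v[6] = -2·388 + 5·(-89) = -1221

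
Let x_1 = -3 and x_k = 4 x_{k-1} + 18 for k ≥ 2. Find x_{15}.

The fixed point is 18/(1 - 4) = -6, so x_k + 6 = 4(x_{k-1} + 6).
Hence x_k = 3·4^{k-1} - 6.
x_{15} = 3·4^{14} - 6 = 3·268435456 - 6 = 805306362.

805306362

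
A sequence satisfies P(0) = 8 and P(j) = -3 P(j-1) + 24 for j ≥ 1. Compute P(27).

The fixed point is 24/(1 + 3) = 6, so P(j) - 6 = -3(P(j-1) - 6).
Hence P(j) = 2·(-3)^j + 6.
P(27) = 2·(-3)^{27} + 6 = 2·-7625597484987 + 6 = -15251194969968.

-15251194969968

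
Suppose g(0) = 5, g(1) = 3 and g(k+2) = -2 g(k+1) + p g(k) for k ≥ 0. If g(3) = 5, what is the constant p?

1

g(2) = -6 + 5p
g(3) = 12 - 7p
So 12 - 7p = 5, giving p = 1.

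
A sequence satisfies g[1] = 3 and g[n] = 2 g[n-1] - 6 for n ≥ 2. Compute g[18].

-393210

The fixed point is -6/(1 - 2) = 6, so g[n] - 6 = 2(g[n-1] - 6).
Hence g[n] = -3·2^{n-1} + 6.
g[18] = -3·2^{17} + 6 = -3·131072 + 6 = -393210.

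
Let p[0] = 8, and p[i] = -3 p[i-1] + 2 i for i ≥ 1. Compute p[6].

p[1] = -3*8 + 2 = -22
p[2] = -3*(-22) + 4 = 70
p[3] = -3*70 + 6 = -204
p[4] = -3*(-204) + 8 = 620
p[5] = -3*620 + 10 = -1850
p[6] = -3*(-1850) + 12 = 5562

5562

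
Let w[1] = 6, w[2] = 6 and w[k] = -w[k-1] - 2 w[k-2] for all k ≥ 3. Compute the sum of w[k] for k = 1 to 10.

-132

w[3] = -6 - 2*6 = -18
w[4] = -(-18) - 2*6 = 6
w[5] = -6 - 2*(-18) = 30
w[6] = -30 - 2*6 = -42
w[7] = -(-42) - 2*30 = -18
w[8] = -(-18) - 2*(-42) = 102
w[9] = -102 - 2*(-18) = -66
w[10] = -(-66) - 2*102 = -138
Sum = 6 + 6 + (-18) + 6 + 30 + (-42) + (-18) + 102 + (-66) + (-138) = -132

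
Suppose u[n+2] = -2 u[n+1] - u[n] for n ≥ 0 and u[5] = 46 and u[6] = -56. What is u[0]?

4

Rearranging, u[n-2] = -(u[n] + 2 u[n-1]).
u[4] = -(-56 + 2·46) = -36
u[3] = -(46 + 2·(-36)) = 26
u[2] = -(-36 + 2·26) = -16
u[1] = -(26 + 2·(-16)) = 6
u[0] = -(-16 + 2·6) = 4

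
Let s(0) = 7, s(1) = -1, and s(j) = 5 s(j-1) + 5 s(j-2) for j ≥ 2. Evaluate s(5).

s(2) = 5·(-1) + 5·7 = 30
s(3) = 5·30 + 5·(-1) = 145
s(4) = 5·145 + 5·30 = 875
s(5) = 5·875 + 5·145 = 5100

5100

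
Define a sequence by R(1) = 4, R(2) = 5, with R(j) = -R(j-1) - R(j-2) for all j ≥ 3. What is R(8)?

R(3) = -5 - 4 = -9
R(4) = -(-9) - 5 = 4
R(5) = -4 - (-9) = 5
R(6) = -5 - 4 = -9
R(7) = -(-9) - 5 = 4
R(8) = -4 - (-9) = 5

5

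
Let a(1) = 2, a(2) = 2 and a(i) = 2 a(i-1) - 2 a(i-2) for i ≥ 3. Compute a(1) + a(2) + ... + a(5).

-8

a(3) = 2·2 - 2·2 = 0
a(4) = 2·0 - 2·2 = -4
a(5) = 2·(-4) - 2·0 = -8
Sum = 2 + 2 + 0 + (-4) + (-8) = -8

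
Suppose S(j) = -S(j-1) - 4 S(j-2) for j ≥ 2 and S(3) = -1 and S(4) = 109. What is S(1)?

Rearranging, S(j-2) = (S(j) + S(j-1)) / -4.
S(2) = (109 + (-1)) / -4 = 108/-4 = -27
S(1) = (-1 + (-27)) / -4 = -28/-4 = 7

7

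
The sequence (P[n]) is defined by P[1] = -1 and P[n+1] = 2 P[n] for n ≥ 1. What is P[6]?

-32

P[2] = 2(-1) = -2
P[3] = 2(-2) = -4
P[4] = 2(-4) = -8
P[5] = 2(-8) = -16
P[6] = 2(-16) = -32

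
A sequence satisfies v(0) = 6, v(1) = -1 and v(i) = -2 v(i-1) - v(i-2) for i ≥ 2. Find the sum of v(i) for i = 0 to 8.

v(2) = -2(-1) - 6 = -4
v(3) = -2(-4) - (-1) = 9
v(4) = -2(9) - (-4) = -14
v(5) = -2(-14) - 9 = 19
v(6) = -2(19) - (-14) = -24
v(7) = -2(-24) - 19 = 29
v(8) = -2(29) - (-24) = -34
Sum = 6 + (-1) + (-4) + 9 + (-14) + 19 + (-24) + 29 + (-34) = -14

-14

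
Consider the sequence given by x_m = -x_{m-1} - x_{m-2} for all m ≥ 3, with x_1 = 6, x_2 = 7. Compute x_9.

-13

x_3 = -7 - 6 = -13
x_4 = -(-13) - 7 = 6
x_5 = -6 - (-13) = 7
x_6 = -7 - 6 = -13
x_7 = -(-13) - 7 = 6
x_8 = -6 - (-13) = 7
x_9 = -7 - 6 = -13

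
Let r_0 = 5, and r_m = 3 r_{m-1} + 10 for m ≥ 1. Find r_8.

65605

r_1 = 3*5 + 10 = 25
r_2 = 3*25 + 10 = 85
r_3 = 3*85 + 10 = 265
r_4 = 3*265 + 10 = 805
r_5 = 3*805 + 10 = 2425
r_6 = 3*2425 + 10 = 7285
r_7 = 3*7285 + 10 = 21865
r_8 = 3*21865 + 10 = 65605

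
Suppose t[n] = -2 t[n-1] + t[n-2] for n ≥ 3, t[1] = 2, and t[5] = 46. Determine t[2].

Let t[2] = x.
t[3] = 2 - 2x
t[4] = -4 + 5x
t[5] = 10 - 12x
So 10 - 12x = 46, giving x = -3.

-3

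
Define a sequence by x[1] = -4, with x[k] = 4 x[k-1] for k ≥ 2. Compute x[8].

-65536

x[2] = 4(-4) = -16
x[3] = 4(-16) = -64
x[4] = 4(-64) = -256
x[5] = 4(-256) = -1024
x[6] = 4(-1024) = -4096
x[7] = 4(-4096) = -16384
x[8] = 4(-16384) = -65536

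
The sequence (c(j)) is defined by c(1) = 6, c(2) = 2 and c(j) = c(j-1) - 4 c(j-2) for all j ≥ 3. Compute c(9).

c(3) = 2 - 4·6 = -22
c(4) = (-22) - 4·2 = -30
c(5) = (-30) - 4·(-22) = 58
c(6) = 58 - 4·(-30) = 178
c(7) = 178 - 4·58 = -54
c(8) = (-54) - 4·178 = -766
c(9) = (-766) - 4·(-54) = -550

-550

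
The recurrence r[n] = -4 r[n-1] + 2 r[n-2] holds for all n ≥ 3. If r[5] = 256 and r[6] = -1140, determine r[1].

Rearranging, r[n-2] = (r[n] + 4 r[n-1]) / 2.
r[4] = (-1140 + 4·256) / 2 = -116/2 = -58
r[3] = (256 + 4·(-58)) / 2 = 24/2 = 12
r[2] = (-58 + 4·12) / 2 = -10/2 = -5
r[1] = (12 + 4·(-5)) / 2 = -8/2 = -4

-4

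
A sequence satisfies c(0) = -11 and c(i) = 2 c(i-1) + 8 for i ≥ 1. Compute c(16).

The fixed point is 8/(1 - 2) = -8, so c(i) + 8 = 2(c(i-1) + 8).
Hence c(i) = -3·2^i - 8.
c(16) = -3·2^{16} - 8 = -3·65536 - 8 = -196616.

-196616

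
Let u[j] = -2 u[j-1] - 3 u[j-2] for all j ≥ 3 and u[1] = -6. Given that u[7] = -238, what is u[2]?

Let u[2] = w.
u[3] = 18 - 2w
u[4] = -36 + w
u[5] = 18 + 4w
u[6] = 72 - 11w
u[7] = -198 + 10w
So -198 + 10w = -238, giving w = -4.

-4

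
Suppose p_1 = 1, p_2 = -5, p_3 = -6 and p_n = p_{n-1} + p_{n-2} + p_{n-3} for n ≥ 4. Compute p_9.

p_4 = (-6) + (-5) + 1 = -10
p_5 = (-10) + (-6) + (-5) = -21
p_6 = (-21) + (-10) + (-6) = -37
p_7 = (-37) + (-21) + (-10) = -68
p_8 = (-68) + (-37) + (-21) = -126
p_9 = (-126) + (-68) + (-37) = -231

-231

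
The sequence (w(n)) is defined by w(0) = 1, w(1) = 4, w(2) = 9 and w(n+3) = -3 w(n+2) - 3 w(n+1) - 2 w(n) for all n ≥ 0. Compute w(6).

295

w(3) = -3*9 - 3*4 - 2*1 = -41
w(4) = -3*(-41) - 3*9 - 2*4 = 88
w(5) = -3*88 - 3*(-41) - 2*9 = -159
w(6) = -3*(-159) - 3*88 - 2*(-41) = 295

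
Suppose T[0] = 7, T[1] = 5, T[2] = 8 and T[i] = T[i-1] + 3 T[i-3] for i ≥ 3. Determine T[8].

491

T[3] = 8 + 3(7) = 29
T[4] = 29 + 3(5) = 44
T[5] = 44 + 3(8) = 68
T[6] = 68 + 3(29) = 155
T[7] = 155 + 3(44) = 287
T[8] = 287 + 3(68) = 491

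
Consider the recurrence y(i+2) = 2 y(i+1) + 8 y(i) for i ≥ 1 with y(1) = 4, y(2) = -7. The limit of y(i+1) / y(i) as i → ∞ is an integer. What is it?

The characteristic equation is r^2 - 2r - 8 = 0, which factors as (r - 4)(r + 2) = 0.
So the roots are 4 and -2. Since |4| > |-2| and the coefficient of 4^i is non-zero, the ratio tends to 4.

4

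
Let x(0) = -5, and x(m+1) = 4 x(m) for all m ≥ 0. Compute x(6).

x(1) = 4(-5) = -20
x(2) = 4(-20) = -80
x(3) = 4(-80) = -320
x(4) = 4(-320) = -1280
x(5) = 4(-1280) = -5120
x(6) = 4(-5120) = -20480

-20480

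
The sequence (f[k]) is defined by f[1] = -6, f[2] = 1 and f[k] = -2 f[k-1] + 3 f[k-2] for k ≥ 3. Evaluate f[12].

310003

f[3] = -2·1 + 3·(-6) = -20
f[4] = -2·(-20) + 3·1 = 43
f[5] = -2·43 + 3·(-20) = -146
f[6] = -2·(-146) + 3·43 = 421
f[7] = -2·421 + 3·(-146) = -1280
f[8] = -2·(-1280) + 3·421 = 3823
f[9] = -2·3823 + 3·(-1280) = -11486
f[10] = -2·(-11486) + 3·3823 = 34441
f[11] = -2·34441 + 3·(-11486) = -103340
f[12] = -2·(-103340) + 3·34441 = 310003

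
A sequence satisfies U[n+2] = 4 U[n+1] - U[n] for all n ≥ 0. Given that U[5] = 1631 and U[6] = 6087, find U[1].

Rearranging, U[n-2] = -(U[n] - 4 U[n-1]).
U[4] = -(6087 - 4*1631) = 437
U[3] = -(1631 - 4*437) = 117
U[2] = -(437 - 4*117) = 31
U[1] = -(117 - 4*31) = 7

7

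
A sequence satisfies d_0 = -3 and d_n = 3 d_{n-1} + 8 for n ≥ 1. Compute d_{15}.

The fixed point is 8/(1 - 3) = -4, so d_n + 4 = 3(d_{n-1} + 4).
Hence d_n = 1·3^n - 4.
d_{15} = 1·3^{15} - 4 = 1·14348907 - 4 = 14348903.

14348903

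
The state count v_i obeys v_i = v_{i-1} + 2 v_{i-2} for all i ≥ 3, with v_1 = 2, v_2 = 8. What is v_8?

428

v_3 = 8 + 2*2 = 12
v_4 = 12 + 2*8 = 28
v_5 = 28 + 2*12 = 52
v_6 = 52 + 2*28 = 108
v_7 = 108 + 2*52 = 212
v_8 = 212 + 2*108 = 428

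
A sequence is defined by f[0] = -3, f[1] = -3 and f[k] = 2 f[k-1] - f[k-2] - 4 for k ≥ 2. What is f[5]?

-43

f[2] = 2*(-3) - (-3) - 4 = -7
f[3] = 2*(-7) - (-3) - 4 = -15
f[4] = 2*(-15) - (-7) - 4 = -27
f[5] = 2*(-27) - (-15) - 4 = -43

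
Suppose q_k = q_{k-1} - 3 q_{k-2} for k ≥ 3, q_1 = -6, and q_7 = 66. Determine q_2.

Let q_2 = z.
q_3 = 18 + z
q_4 = 18 - 2z
q_5 = -36 - 5z
q_6 = -90 + z
q_7 = 18 + 16z
So 18 + 16z = 66, giving z = 3.

3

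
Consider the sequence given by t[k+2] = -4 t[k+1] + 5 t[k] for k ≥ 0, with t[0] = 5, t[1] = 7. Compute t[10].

t[2] = -4·7 + 5·5 = -3
t[3] = -4·(-3) + 5·7 = 47
t[4] = -4·47 + 5·(-3) = -203
t[5] = -4·(-203) + 5·47 = 1047
t[6] = -4·1047 + 5·(-203) = -5203
t[7] = -4·(-5203) + 5·1047 = 26047
t[8] = -4·26047 + 5·(-5203) = -130203
t[9] = -4·(-130203) + 5·26047 = 651047
t[10] = -4·651047 + 5·(-130203) = -3255203

-3255203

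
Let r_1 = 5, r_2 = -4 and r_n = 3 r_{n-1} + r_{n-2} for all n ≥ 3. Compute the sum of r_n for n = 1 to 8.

r_3 = 3(-4) + 5 = -7
r_4 = 3(-7) + (-4) = -25
r_5 = 3(-25) + (-7) = -82
r_6 = 3(-82) + (-25) = -271
r_7 = 3(-271) + (-82) = -895
r_8 = 3(-895) + (-271) = -2956
Sum = 5 + (-4) + (-7) + (-25) + (-82) + (-271) + (-895) + (-2956) = -4235

-4235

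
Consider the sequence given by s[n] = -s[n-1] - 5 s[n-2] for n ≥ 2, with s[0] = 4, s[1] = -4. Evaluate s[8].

s[2] = -(-4) - 5*4 = -16
s[3] = -(-16) - 5*(-4) = 36
s[4] = -36 - 5*(-16) = 44
s[5] = -44 - 5*36 = -224
s[6] = -(-224) - 5*44 = 4
s[7] = -4 - 5*(-224) = 1116
s[8] = -1116 - 5*4 = -1136

-1136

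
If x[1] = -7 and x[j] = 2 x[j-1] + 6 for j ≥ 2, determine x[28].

The fixed point is 6/(1 - 2) = -6, so x[j] + 6 = 2(x[j-1] + 6).
Hence x[j] = -1·2^{j-1} - 6.
x[28] = -1·2^{27} - 6 = -1·134217728 - 6 = -134217734.

-134217734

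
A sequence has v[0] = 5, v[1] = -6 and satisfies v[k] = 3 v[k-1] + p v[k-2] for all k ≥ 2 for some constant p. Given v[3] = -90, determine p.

v[2] = -18 + 5p
v[3] = -54 + 9p
So -54 + 9p = -90, giving p = -4.

-4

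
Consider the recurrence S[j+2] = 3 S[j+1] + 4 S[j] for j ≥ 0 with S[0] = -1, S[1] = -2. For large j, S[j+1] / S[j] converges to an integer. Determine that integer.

4

The characteristic equation is r^2 - 3r - 4 = 0, which factors as (r - 4)(r + 1) = 0.
So the roots are 4 and -1. Since |4| > |-1| and the coefficient of 4^j is non-zero, the ratio tends to 4.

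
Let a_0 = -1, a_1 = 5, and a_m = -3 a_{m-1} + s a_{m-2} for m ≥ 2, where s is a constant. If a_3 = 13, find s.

a_2 = -15 - s
a_3 = 45 + 8s
So 45 + 8s = 13, giving s = -4.

-4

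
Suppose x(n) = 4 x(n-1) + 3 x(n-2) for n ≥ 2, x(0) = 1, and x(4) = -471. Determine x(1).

Let x(1) = w.
x(2) = 3 + 4w
x(3) = 12 + 19w
x(4) = 57 + 88w
So 57 + 88w = -471, giving w = -6.

-6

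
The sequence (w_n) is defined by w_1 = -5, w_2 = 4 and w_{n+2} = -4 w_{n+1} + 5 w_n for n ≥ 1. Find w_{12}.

w_3 = -4·4 + 5·(-5) = -41
w_4 = -4·(-41) + 5·4 = 184
w_5 = -4·184 + 5·(-41) = -941
w_6 = -4·(-941) + 5·184 = 4684
w_7 = -4·4684 + 5·(-941) = -23441
w_8 = -4·(-23441) + 5·4684 = 117184
w_9 = -4·117184 + 5·(-23441) = -585941
w_{10} = -4·(-585941) + 5·117184 = 2929684
w_{11} = -4·2929684 + 5·(-585941) = -14648441
w_{12} = -4·(-14648441) + 5·2929684 = 73242184

73242184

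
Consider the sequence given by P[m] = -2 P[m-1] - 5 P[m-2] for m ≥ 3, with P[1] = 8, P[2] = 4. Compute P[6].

-556

P[3] = -2*4 - 5*8 = -48
P[4] = -2*(-48) - 5*4 = 76
P[5] = -2*76 - 5*(-48) = 88
P[6] = -2*88 - 5*76 = -556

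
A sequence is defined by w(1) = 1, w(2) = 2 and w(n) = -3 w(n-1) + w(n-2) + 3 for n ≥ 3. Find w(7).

w(3) = -3(2) + 1 + 3 = -2
w(4) = -3(-2) + 2 + 3 = 11
w(5) = -3(11) + (-2) + 3 = -32
w(6) = -3(-32) + 11 + 3 = 110
w(7) = -3(110) + (-32) + 3 = -359

-359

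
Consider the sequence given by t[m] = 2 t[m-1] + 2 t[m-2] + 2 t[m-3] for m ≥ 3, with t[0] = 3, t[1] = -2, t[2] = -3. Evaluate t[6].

t[3] = 2*(-3) + 2*(-2) + 2*3 = -4
t[4] = 2*(-4) + 2*(-3) + 2*(-2) = -18
t[5] = 2*(-18) + 2*(-4) + 2*(-3) = -50
t[6] = 2*(-50) + 2*(-18) + 2*(-4) = -144

-144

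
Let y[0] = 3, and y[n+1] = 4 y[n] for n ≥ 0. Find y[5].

3072

y[1] = 4*3 = 12
y[2] = 4*12 = 48
y[3] = 4*48 = 192
y[4] = 4*192 = 768
y[5] = 4*768 = 3072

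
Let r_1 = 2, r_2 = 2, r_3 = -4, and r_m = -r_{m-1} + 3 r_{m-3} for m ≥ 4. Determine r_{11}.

r_4 = -(-4) + 3·2 = 10
r_5 = -10 + 3·2 = -4
r_6 = -(-4) + 3·(-4) = -8
r_7 = -(-8) + 3·10 = 38
r_8 = -38 + 3·(-4) = -50
r_9 = -(-50) + 3·(-8) = 26
r_{10} = -26 + 3·38 = 88
r_{11} = -88 + 3·(-50) = -238

-238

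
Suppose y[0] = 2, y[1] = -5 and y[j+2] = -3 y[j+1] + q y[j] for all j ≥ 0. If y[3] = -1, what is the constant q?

y[2] = 15 + 2q
y[3] = -45 - 11q
So -45 - 11q = -1, giving q = -4.

-4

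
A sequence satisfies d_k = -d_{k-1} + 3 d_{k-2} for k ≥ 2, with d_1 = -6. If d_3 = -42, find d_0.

Let d_0 = z.
d_2 = 6 + 3z
d_3 = -24 - 3z
So -24 - 3z = -42, giving z = 6.

6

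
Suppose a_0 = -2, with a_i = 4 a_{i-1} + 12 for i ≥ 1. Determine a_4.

508

a_1 = 4(-2) + 12 = 4
a_2 = 4(4) + 12 = 28
a_3 = 4(28) + 12 = 124
a_4 = 4(124) + 12 = 508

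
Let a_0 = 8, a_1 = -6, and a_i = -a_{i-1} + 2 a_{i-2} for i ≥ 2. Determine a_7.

-594

a_2 = -(-6) + 2*8 = 22
a_3 = -22 + 2*(-6) = -34
a_4 = -(-34) + 2*22 = 78
a_5 = -78 + 2*(-34) = -146
a_6 = -(-146) + 2*78 = 302
a_7 = -302 + 2*(-146) = -594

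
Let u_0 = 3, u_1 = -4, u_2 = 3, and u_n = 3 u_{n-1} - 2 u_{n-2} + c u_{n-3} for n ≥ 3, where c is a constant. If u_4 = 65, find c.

u_3 = 17 + 3c
u_4 = 45 + 5c
So 45 + 5c = 65, giving c = 4.

4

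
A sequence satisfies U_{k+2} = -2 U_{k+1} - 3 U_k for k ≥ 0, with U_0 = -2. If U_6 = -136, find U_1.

-7

Let U_1 = y.
U_2 = 6 - 2y
U_3 = -12 + y
U_4 = 6 + 4y
U_5 = 24 - 11y
U_6 = -66 + 10y
So -66 + 10y = -136, giving y = -7.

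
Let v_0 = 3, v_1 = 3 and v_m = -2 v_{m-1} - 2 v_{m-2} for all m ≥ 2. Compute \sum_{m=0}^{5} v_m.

v_2 = -2*3 - 2*3 = -12
v_3 = -2*(-12) - 2*3 = 18
v_4 = -2*18 - 2*(-12) = -12
v_5 = -2*(-12) - 2*18 = -12
Sum = 3 + 3 + (-12) + 18 + (-12) + (-12) = -12

-12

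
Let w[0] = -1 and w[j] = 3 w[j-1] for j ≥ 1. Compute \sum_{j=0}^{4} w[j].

w[1] = 3(-1) = -3
w[2] = 3(-3) = -9
w[3] = 3(-9) = -27
w[4] = 3(-27) = -81
Sum = (-1) + (-3) + (-9) + (-27) + (-81) = -121

-121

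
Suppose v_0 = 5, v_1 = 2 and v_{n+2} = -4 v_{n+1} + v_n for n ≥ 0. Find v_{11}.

v_2 = -4*2 + 5 = -3
v_3 = -4*(-3) + 2 = 14
v_4 = -4*14 + (-3) = -59
v_5 = -4*(-59) + 14 = 250
v_6 = -4*250 + (-59) = -1059
v_7 = -4*(-1059) + 250 = 4486
v_8 = -4*4486 + (-1059) = -19003
v_9 = -4*(-19003) + 4486 = 80498
v_{10} = -4*80498 + (-19003) = -340995
v_{11} = -4*(-340995) + 80498 = 1444478

1444478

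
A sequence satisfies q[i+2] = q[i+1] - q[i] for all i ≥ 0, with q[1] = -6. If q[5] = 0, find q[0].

Let q[0] = z.
q[2] = -6 - z
q[3] = -z
q[4] = 6
q[5] = 6 + z
So 6 + z = 0, giving z = -6.

-6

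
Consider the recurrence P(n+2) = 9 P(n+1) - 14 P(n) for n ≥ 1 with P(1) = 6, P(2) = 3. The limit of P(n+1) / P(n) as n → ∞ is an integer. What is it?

The characteristic equation is r^2 - 9r + 14 = 0, which factors as (r - 7)(r - 2) = 0.
So the roots are 7 and 2. Since |7| > |2| and the coefficient of 7^n is non-zero, the ratio tends to 7.

7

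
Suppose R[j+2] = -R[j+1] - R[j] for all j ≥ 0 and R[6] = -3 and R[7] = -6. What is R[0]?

Rearranging, R[j-2] = -(R[j] + R[j-1]).
R[5] = -(-6 + (-3)) = 9
R[4] = -(-3 + 9) = -6
R[3] = -(9 + (-6)) = -3
R[2] = -(-6 + (-3)) = 9
R[1] = -(-3 + 9) = -6
R[0] = -(9 + (-6)) = -3

-3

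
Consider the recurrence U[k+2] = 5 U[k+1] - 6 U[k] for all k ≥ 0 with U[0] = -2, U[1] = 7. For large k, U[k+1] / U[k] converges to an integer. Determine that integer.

The characteristic equation is r^2 - 5r + 6 = 0, which factors as (r - 3)(r - 2) = 0.
So the roots are 3 and 2. Since |3| > |2| and the coefficient of 3^k is non-zero, the ratio tends to 3.

3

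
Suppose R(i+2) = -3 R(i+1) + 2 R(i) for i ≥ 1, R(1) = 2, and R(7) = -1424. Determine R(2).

4

Let R(2) = w.
R(3) = 4 - 3w
R(4) = -12 + 11w
R(5) = 44 - 39w
R(6) = -156 + 139w
R(7) = 556 - 495w
So 556 - 495w = -1424, giving w = 4.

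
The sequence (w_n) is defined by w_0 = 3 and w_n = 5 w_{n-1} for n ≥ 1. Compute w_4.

w_1 = 5*3 = 15
w_2 = 5*15 = 75
w_3 = 5*75 = 375
w_4 = 5*375 = 1875

1875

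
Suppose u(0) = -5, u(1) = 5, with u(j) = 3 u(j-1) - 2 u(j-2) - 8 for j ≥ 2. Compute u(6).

169

u(2) = 3*5 - 2*(-5) - 8 = 17
u(3) = 3*17 - 2*5 - 8 = 33
u(4) = 3*33 - 2*17 - 8 = 57
u(5) = 3*57 - 2*33 - 8 = 97
u(6) = 3*97 - 2*57 - 8 = 169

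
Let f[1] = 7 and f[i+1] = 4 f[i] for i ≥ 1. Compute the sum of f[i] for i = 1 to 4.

f[2] = 4*7 = 28
f[3] = 4*28 = 112
f[4] = 4*112 = 448
Sum = 7 + 28 + 112 + 448 = 595

595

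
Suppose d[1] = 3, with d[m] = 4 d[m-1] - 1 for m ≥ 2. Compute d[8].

43691

d[2] = 4·3 - 1 = 11
d[3] = 4·11 - 1 = 43
d[4] = 4·43 - 1 = 171
d[5] = 4·171 - 1 = 683
d[6] = 4·683 - 1 = 2731
d[7] = 4·2731 - 1 = 10923
d[8] = 4·10923 - 1 = 43691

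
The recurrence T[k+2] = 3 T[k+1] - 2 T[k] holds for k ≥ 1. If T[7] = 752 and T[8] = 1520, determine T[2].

8

Rearranging, T[k-2] = (T[k] - 3 T[k-1]) / -2.
T[6] = (1520 - 3*752) / -2 = -736/-2 = 368
T[5] = (752 - 3*368) / -2 = -352/-2 = 176
T[4] = (368 - 3*176) / -2 = -160/-2 = 80
T[3] = (176 - 3*80) / -2 = -64/-2 = 32
T[2] = (80 - 3*32) / -2 = -16/-2 = 8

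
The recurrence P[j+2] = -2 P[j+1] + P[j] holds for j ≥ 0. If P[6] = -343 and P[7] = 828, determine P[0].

Rearranging, P[j-2] = P[j] + 2 P[j-1].
P[5] = 828 + 2(-343) = 142
P[4] = -343 + 2(142) = -59
P[3] = 142 + 2(-59) = 24
P[2] = -59 + 2(24) = -11
P[1] = 24 + 2(-11) = 2
P[0] = -11 + 2(2) = -7

-7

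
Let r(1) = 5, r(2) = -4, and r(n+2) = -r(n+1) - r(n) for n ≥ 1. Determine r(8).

-4

r(3) = -(-4) - 5 = -1
r(4) = -(-1) - (-4) = 5
r(5) = -5 - (-1) = -4
r(6) = -(-4) - 5 = -1
r(7) = -(-1) - (-4) = 5
r(8) = -5 - (-1) = -4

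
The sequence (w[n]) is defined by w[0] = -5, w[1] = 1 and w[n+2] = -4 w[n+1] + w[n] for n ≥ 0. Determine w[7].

11933

w[2] = -4*1 + (-5) = -9
w[3] = -4*(-9) + 1 = 37
w[4] = -4*37 + (-9) = -157
w[5] = -4*(-157) + 37 = 665
w[6] = -4*665 + (-157) = -2817
w[7] = -4*(-2817) + 665 = 11933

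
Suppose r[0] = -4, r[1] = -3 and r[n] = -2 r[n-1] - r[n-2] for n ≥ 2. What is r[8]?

52

r[2] = -2*(-3) - (-4) = 10
r[3] = -2*10 - (-3) = -17
r[4] = -2*(-17) - 10 = 24
r[5] = -2*24 - (-17) = -31
r[6] = -2*(-31) - 24 = 38
r[7] = -2*38 - (-31) = -45
r[8] = -2*(-45) - 38 = 52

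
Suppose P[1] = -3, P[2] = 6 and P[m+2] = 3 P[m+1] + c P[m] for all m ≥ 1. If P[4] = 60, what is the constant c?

P[3] = 18 - 3c
P[4] = 54 - 3c
So 54 - 3c = 60, giving c = -2.

-2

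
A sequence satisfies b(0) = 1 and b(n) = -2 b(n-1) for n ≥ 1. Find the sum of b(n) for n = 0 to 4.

b(1) = -2·1 = -2
b(2) = -2·(-2) = 4
b(3) = -2·4 = -8
b(4) = -2·(-8) = 16
Sum = 1 + (-2) + 4 + (-8) + 16 = 11

11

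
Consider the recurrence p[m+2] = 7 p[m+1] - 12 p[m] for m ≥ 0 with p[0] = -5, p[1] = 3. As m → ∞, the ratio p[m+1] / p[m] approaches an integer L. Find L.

The characteristic equation is r^2 - 7r + 12 = 0, which factors as (r - 4)(r - 3) = 0.
So the roots are 4 and 3. Since |4| > |3| and the coefficient of 4^m is non-zero, the ratio tends to 4.

4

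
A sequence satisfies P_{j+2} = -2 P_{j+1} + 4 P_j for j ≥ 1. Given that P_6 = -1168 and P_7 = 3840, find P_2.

-5

Rearranging, P_{j-2} = (P_j + 2 P_{j-1}) / 4.
P_5 = (3840 + 2·(-1168)) / 4 = 1504/4 = 376
P_4 = (-1168 + 2·376) / 4 = -416/4 = -104
P_3 = (376 + 2·(-104)) / 4 = 168/4 = 42
P_2 = (-104 + 2·42) / 4 = -20/4 = -5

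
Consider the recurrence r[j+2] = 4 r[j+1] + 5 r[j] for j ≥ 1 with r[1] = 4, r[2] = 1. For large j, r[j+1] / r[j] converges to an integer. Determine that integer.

5

The characteristic equation is r^2 - 4r - 5 = 0, which factors as (r - 5)(r + 1) = 0.
So the roots are 5 and -1. Since |5| > |-1| and the coefficient of 5^j is non-zero, the ratio tends to 5.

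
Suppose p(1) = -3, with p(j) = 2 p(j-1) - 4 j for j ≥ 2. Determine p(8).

-1880

p(2) = 2·(-3) - 8 = -14
p(3) = 2·(-14) - 12 = -40
p(4) = 2·(-40) - 16 = -96
p(5) = 2·(-96) - 20 = -212
p(6) = 2·(-212) - 24 = -448
p(7) = 2·(-448) - 28 = -924
p(8) = 2·(-924) - 32 = -1880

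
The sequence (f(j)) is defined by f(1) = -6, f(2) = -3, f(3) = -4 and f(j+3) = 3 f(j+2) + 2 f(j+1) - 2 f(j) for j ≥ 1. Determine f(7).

f(4) = 3·(-4) + 2·(-3) - 2·(-6) = -6
f(5) = 3·(-6) + 2·(-4) - 2·(-3) = -20
f(6) = 3·(-20) + 2·(-6) - 2·(-4) = -64
f(7) = 3·(-64) + 2·(-20) - 2·(-6) = -220

-220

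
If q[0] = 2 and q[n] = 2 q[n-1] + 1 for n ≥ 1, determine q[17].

The fixed point is 1/(1 - 2) = -1, so q[n] + 1 = 2(q[n-1] + 1).
Hence q[n] = 3·2^n - 1.
q[17] = 3·2^{17} - 1 = 3·131072 - 1 = 393215.

393215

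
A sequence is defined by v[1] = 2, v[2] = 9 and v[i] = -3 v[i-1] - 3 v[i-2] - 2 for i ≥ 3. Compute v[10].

v[3] = -3*9 - 3*2 - 2 = -35
v[4] = -3*(-35) - 3*9 - 2 = 76
v[5] = -3*76 - 3*(-35) - 2 = -125
v[6] = -3*(-125) - 3*76 - 2 = 145
v[7] = -3*145 - 3*(-125) - 2 = -62
v[8] = -3*(-62) - 3*145 - 2 = -251
v[9] = -3*(-251) - 3*(-62) - 2 = 937
v[10] = -3*937 - 3*(-251) - 2 = -2060

-2060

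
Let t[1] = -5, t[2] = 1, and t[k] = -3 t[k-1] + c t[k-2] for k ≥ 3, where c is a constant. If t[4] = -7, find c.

t[3] = -3 - 5c
t[4] = 9 + 16c
So 9 + 16c = -7, giving c = -1.

-1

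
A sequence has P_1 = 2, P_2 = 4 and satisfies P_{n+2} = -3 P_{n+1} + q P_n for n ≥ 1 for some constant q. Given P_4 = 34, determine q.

P_3 = -12 + 2q
P_4 = 36 - 2q
So 36 - 2q = 34, giving q = 1.

1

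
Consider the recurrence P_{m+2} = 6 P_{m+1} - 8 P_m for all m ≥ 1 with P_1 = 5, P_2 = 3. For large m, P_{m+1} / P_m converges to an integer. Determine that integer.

4

The characteristic equation is r^2 - 6r + 8 = 0, which factors as (r - 4)(r - 2) = 0.
So the roots are 4 and 2. Since |4| > |2| and the coefficient of 4^m is non-zero, the ratio tends to 4.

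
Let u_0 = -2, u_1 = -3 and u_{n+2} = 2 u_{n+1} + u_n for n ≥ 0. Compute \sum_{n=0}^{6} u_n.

-457

u_2 = 2·(-3) + (-2) = -8
u_3 = 2·(-8) + (-3) = -19
u_4 = 2·(-19) + (-8) = -46
u_5 = 2·(-46) + (-19) = -111
u_6 = 2·(-111) + (-46) = -268
Sum = (-2) + (-3) + (-8) + (-19) + (-46) + (-111) + (-268) = -457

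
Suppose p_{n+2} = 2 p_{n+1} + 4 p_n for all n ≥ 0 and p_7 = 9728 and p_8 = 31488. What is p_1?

8

Rearranging, p_{n-2} = (p_n - 2 p_{n-1}) / 4.
p_6 = (31488 - 2·9728) / 4 = 12032/4 = 3008
p_5 = (9728 - 2·3008) / 4 = 3712/4 = 928
p_4 = (3008 - 2·928) / 4 = 1152/4 = 288
p_3 = (928 - 2·288) / 4 = 352/4 = 88
p_2 = (288 - 2·88) / 4 = 112/4 = 28
p_1 = (88 - 2·28) / 4 = 32/4 = 8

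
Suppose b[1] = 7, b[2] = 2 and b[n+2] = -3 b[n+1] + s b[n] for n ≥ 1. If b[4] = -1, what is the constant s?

1

b[3] = -6 + 7s
b[4] = 18 - 19s
So 18 - 19s = -1, giving s = 1.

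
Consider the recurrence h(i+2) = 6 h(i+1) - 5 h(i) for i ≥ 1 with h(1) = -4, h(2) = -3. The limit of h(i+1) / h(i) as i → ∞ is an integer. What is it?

The characteristic equation is r^2 - 6r + 5 = 0, which factors as (r - 5)(r - 1) = 0.
So the roots are 5 and 1. Since |5| > |1| and the coefficient of 5^i is non-zero, the ratio tends to 5.

5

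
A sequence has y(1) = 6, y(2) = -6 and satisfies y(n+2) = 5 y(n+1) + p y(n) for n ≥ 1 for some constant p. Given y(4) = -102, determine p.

2

y(3) = -30 + 6p
y(4) = -150 + 24p
So -150 + 24p = -102, giving p = 2.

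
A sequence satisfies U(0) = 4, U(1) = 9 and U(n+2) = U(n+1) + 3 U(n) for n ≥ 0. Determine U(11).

U(2) = 9 + 3·4 = 21
U(3) = 21 + 3·9 = 48
U(4) = 48 + 3·21 = 111
U(5) = 111 + 3·48 = 255
U(6) = 255 + 3·111 = 588
U(7) = 588 + 3·255 = 1353
U(8) = 1353 + 3·588 = 3117
U(9) = 3117 + 3·1353 = 7176
U(10) = 7176 + 3·3117 = 16527
U(11) = 16527 + 3·7176 = 38055

38055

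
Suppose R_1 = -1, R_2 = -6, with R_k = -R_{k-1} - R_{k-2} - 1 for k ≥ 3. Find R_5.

-6

R_3 = -(-6) - (-1) - 1 = 6
R_4 = -6 - (-6) - 1 = -1
R_5 = -(-1) - 6 - 1 = -6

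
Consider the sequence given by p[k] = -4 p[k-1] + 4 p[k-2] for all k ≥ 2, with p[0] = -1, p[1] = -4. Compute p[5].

p[2] = -4*(-4) + 4*(-1) = 12
p[3] = -4*12 + 4*(-4) = -64
p[4] = -4*(-64) + 4*12 = 304
p[5] = -4*304 + 4*(-64) = -1472

-1472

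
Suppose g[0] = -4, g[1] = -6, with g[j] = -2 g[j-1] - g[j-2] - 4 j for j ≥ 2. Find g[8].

44

g[2] = -2·(-6) - (-4) - 8 = 8
g[3] = -2·8 - (-6) - 12 = -22
g[4] = -2·(-22) - 8 - 16 = 20
g[5] = -2·20 - (-22) - 20 = -38
g[6] = -2·(-38) - 20 - 24 = 32
g[7] = -2·32 - (-38) - 28 = -54
g[8] = -2·(-54) - 32 - 32 = 44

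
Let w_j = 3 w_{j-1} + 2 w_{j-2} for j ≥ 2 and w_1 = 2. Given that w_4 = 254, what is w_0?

8

Let w_0 = z.
w_2 = 6 + 2z
w_3 = 22 + 6z
w_4 = 78 + 22z
So 78 + 22z = 254, giving z = 8.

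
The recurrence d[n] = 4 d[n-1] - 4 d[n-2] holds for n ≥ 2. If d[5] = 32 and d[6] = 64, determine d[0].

Rearranging, d[n-2] = (d[n] - 4 d[n-1]) / -4.
d[4] = (64 - 4·32) / -4 = -64/-4 = 16
d[3] = (32 - 4·16) / -4 = -32/-4 = 8
d[2] = (16 - 4·8) / -4 = -16/-4 = 4
d[1] = (8 - 4·4) / -4 = -8/-4 = 2
d[0] = (4 - 4·2) / -4 = -4/-4 = 1

1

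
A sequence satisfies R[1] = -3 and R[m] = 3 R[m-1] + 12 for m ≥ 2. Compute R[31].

The fixed point is 12/(1 - 3) = -6, so R[m] + 6 = 3(R[m-1] + 6).
Hence R[m] = 3·3^{m-1} - 6.
R[31] = 3·3^{30} - 6 = 3·205891132094649 - 6 = 617673396283941.

617673396283941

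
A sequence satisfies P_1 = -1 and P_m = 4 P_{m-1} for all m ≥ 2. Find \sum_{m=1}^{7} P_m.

P_2 = 4*(-1) = -4
P_3 = 4*(-4) = -16
P_4 = 4*(-16) = -64
P_5 = 4*(-64) = -256
P_6 = 4*(-256) = -1024
P_7 = 4*(-1024) = -4096
Sum = (-1) + (-4) + (-16) + (-64) + (-256) + (-1024) + (-4096) = -5461

-5461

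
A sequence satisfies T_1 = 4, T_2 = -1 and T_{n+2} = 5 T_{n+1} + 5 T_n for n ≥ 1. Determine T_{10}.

T_3 = 5·(-1) + 5·4 = 15
T_4 = 5·15 + 5·(-1) = 70
T_5 = 5·70 + 5·15 = 425
T_6 = 5·425 + 5·70 = 2475
T_7 = 5·2475 + 5·425 = 14500
T_8 = 5·14500 + 5·2475 = 84875
T_9 = 5·84875 + 5·14500 = 496875
T_{10} = 5·496875 + 5·84875 = 2908750

2908750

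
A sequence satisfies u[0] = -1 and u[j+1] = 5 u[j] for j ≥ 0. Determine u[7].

-78125

u[1] = 5(-1) = -5
u[2] = 5(-5) = -25
u[3] = 5(-25) = -125
u[4] = 5(-125) = -625
u[5] = 5(-625) = -3125
u[6] = 5(-3125) = -15625
u[7] = 5(-15625) = -78125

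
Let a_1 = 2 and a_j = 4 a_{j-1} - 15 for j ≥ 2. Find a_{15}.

-805306363

The fixed point is -15/(1 - 4) = 5, so a_j - 5 = 4(a_{j-1} - 5).
Hence a_j = -3·4^{j-1} + 5.
a_{15} = -3·4^{14} + 5 = -3·268435456 + 5 = -805306363.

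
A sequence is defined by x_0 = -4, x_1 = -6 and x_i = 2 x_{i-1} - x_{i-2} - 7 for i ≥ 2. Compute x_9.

-274

x_2 = 2·(-6) - (-4) - 7 = -15
x_3 = 2·(-15) - (-6) - 7 = -31
x_4 = 2·(-31) - (-15) - 7 = -54
x_5 = 2·(-54) - (-31) - 7 = -84
x_6 = 2·(-84) - (-54) - 7 = -121
x_7 = 2·(-121) - (-84) - 7 = -165
x_8 = 2·(-165) - (-121) - 7 = -216
x_9 = 2·(-216) - (-165) - 7 = -274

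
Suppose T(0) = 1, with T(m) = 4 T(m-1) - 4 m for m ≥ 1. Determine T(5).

T(1) = 4(1) - 4 = 0
T(2) = 4(0) - 8 = -8
T(3) = 4(-8) - 12 = -44
T(4) = 4(-44) - 16 = -192
T(5) = 4(-192) - 20 = -788

-788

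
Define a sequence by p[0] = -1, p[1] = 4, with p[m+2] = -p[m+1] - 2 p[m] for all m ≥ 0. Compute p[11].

114

p[2] = -4 - 2·(-1) = -2
p[3] = -(-2) - 2·4 = -6
p[4] = -(-6) - 2·(-2) = 10
p[5] = -10 - 2·(-6) = 2
p[6] = -2 - 2·10 = -22
p[7] = -(-22) - 2·2 = 18
p[8] = -18 - 2·(-22) = 26
p[9] = -26 - 2·18 = -62
p[10] = -(-62) - 2·26 = 10
p[11] = -10 - 2·(-62) = 114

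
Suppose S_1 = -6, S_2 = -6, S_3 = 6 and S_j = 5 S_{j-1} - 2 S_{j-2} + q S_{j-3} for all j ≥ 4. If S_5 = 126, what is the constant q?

S_4 = 42 - 6q
S_5 = 198 - 36q
So 198 - 36q = 126, giving q = 2.

2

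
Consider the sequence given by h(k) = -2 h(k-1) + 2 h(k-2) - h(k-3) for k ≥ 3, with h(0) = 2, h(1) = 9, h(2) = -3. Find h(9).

10654

h(3) = -2*(-3) + 2*9 - 2 = 22
h(4) = -2*22 + 2*(-3) - 9 = -59
h(5) = -2*(-59) + 2*22 - (-3) = 165
h(6) = -2*165 + 2*(-59) - 22 = -470
h(7) = -2*(-470) + 2*165 - (-59) = 1329
h(8) = -2*1329 + 2*(-470) - 165 = -3763
h(9) = -2*(-3763) + 2*1329 - (-470) = 10654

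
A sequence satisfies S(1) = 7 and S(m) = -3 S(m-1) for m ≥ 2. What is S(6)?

-1701

S(2) = -3·7 = -21
S(3) = -3·(-21) = 63
S(4) = -3·63 = -189
S(5) = -3·(-189) = 567
S(6) = -3·567 = -1701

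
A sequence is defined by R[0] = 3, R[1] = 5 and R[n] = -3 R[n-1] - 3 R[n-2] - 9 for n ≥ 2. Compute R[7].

R[2] = -3·5 - 3·3 - 9 = -33
R[3] = -3·(-33) - 3·5 - 9 = 75
R[4] = -3·75 - 3·(-33) - 9 = -135
R[5] = -3·(-135) - 3·75 - 9 = 171
R[6] = -3·171 - 3·(-135) - 9 = -117
R[7] = -3·(-117) - 3·171 - 9 = -171

-171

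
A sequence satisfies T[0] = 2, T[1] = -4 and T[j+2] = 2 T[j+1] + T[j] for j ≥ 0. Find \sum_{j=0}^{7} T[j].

T[2] = 2(-4) + 2 = -6
T[3] = 2(-6) + (-4) = -16
T[4] = 2(-16) + (-6) = -38
T[5] = 2(-38) + (-16) = -92
T[6] = 2(-92) + (-38) = -222
T[7] = 2(-222) + (-92) = -536
Sum = 2 + (-4) + (-6) + (-16) + (-38) + (-92) + (-222) + (-536) = -912

-912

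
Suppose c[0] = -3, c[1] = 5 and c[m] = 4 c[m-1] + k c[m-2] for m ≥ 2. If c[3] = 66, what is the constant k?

c[2] = 20 - 3k
c[3] = 80 - 7k
So 80 - 7k = 66, giving k = 2.

2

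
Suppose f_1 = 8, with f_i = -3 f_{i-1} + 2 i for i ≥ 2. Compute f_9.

f_2 = -3·8 + 4 = -20
f_3 = -3·(-20) + 6 = 66
f_4 = -3·66 + 8 = -190
f_5 = -3·(-190) + 10 = 580
f_6 = -3·580 + 12 = -1728
f_7 = -3·(-1728) + 14 = 5198
f_8 = -3·5198 + 16 = -15578
f_9 = -3·(-15578) + 18 = 46752

46752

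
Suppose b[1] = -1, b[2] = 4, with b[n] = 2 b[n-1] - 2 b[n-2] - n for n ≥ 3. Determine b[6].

-40

b[3] = 2·4 - 2·(-1) - 3 = 7
b[4] = 2·7 - 2·4 - 4 = 2
b[5] = 2·2 - 2·7 - 5 = -15
b[6] = 2·(-15) - 2·2 - 6 = -40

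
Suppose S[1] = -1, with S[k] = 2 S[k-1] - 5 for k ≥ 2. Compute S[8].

S[2] = 2(-1) - 5 = -7
S[3] = 2(-7) - 5 = -19
S[4] = 2(-19) - 5 = -43
S[5] = 2(-43) - 5 = -91
S[6] = 2(-91) - 5 = -187
S[7] = 2(-187) - 5 = -379
S[8] = 2(-379) - 5 = -763

-763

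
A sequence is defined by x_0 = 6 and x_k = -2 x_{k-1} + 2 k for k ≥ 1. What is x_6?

x_1 = -2·6 + 2 = -10
x_2 = -2·(-10) + 4 = 24
x_3 = -2·24 + 6 = -42
x_4 = -2·(-42) + 8 = 92
x_5 = -2·92 + 10 = -174
x_6 = -2·(-174) + 12 = 360

360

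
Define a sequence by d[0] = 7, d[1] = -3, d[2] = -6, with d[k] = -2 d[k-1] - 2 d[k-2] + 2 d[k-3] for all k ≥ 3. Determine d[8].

672

d[3] = -2·(-6) - 2·(-3) + 2·7 = 32
d[4] = -2·32 - 2·(-6) + 2·(-3) = -58
d[5] = -2·(-58) - 2·32 + 2·(-6) = 40
d[6] = -2·40 - 2·(-58) + 2·32 = 100
d[7] = -2·100 - 2·40 + 2·(-58) = -396
d[8] = -2·(-396) - 2·100 + 2·40 = 672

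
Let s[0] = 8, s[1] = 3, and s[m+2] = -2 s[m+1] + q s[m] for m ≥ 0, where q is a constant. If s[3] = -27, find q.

3

s[2] = -6 + 8q
s[3] = 12 - 13q
So 12 - 13q = -27, giving q = 3.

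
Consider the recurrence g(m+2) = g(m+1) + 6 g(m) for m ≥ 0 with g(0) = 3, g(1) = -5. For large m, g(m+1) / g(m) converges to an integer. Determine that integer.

3

The characteristic equation is r^2 - r - 6 = 0, which factors as (r - 3)(r + 2) = 0.
So the roots are 3 and -2. Since |3| > |-2| and the coefficient of 3^m is non-zero, the ratio tends to 3.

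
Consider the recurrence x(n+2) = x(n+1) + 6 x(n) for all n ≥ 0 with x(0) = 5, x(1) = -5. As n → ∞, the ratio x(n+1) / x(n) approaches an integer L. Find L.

The characteristic equation is r^2 - r - 6 = 0, which factors as (r - 3)(r + 2) = 0.
So the roots are 3 and -2. Since |3| > |-2| and the coefficient of 3^n is non-zero, the ratio tends to 3.

3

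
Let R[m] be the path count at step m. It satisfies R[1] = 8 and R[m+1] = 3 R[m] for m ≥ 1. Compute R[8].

17496

R[2] = 3·8 = 24
R[3] = 3·24 = 72
R[4] = 3·72 = 216
R[5] = 3·216 = 648
R[6] = 3·648 = 1944
R[7] = 3·1944 = 5832
R[8] = 3·5832 = 17496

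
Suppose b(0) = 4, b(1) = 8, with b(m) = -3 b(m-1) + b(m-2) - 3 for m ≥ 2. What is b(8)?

b(2) = -3(8) + 4 - 3 = -23
b(3) = -3(-23) + 8 - 3 = 74
b(4) = -3(74) + (-23) - 3 = -248
b(5) = -3(-248) + 74 - 3 = 815
b(6) = -3(815) + (-248) - 3 = -2696
b(7) = -3(-2696) + 815 - 3 = 8900
b(8) = -3(8900) + (-2696) - 3 = -29399

-29399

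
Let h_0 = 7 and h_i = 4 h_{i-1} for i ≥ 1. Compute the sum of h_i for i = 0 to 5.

h_1 = 4*7 = 28
h_2 = 4*28 = 112
h_3 = 4*112 = 448
h_4 = 4*448 = 1792
h_5 = 4*1792 = 7168
Sum = 7 + 28 + 112 + 448 + 1792 + 7168 = 9555

9555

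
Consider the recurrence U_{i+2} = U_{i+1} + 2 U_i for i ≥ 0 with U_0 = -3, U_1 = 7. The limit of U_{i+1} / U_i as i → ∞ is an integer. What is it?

The characteristic equation is r^2 - r - 2 = 0, which factors as (r - 2)(r + 1) = 0.
So the roots are 2 and -1. Since |2| > |-1| and the coefficient of 2^i is non-zero, the ratio tends to 2.

2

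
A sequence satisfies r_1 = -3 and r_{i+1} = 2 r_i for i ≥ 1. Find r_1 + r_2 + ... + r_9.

r_2 = 2(-3) = -6
r_3 = 2(-6) = -12
r_4 = 2(-12) = -24
r_5 = 2(-24) = -48
r_6 = 2(-48) = -96
r_7 = 2(-96) = -192
r_8 = 2(-192) = -384
r_9 = 2(-384) = -768
Sum = (-3) + (-6) + (-12) + (-24) + (-48) + (-96) + (-192) + (-384) + (-768) = -1533

-1533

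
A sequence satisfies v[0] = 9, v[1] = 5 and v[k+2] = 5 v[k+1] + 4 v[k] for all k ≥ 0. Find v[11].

v[2] = 5(5) + 4(9) = 61
v[3] = 5(61) + 4(5) = 325
v[4] = 5(325) + 4(61) = 1869
v[5] = 5(1869) + 4(325) = 10645
v[6] = 5(10645) + 4(1869) = 60701
v[7] = 5(60701) + 4(10645) = 346085
v[8] = 5(346085) + 4(60701) = 1973229
v[9] = 5(1973229) + 4(346085) = 11250485
v[10] = 5(11250485) + 4(1973229) = 64145341
v[11] = 5(64145341) + 4(11250485) = 365728645

365728645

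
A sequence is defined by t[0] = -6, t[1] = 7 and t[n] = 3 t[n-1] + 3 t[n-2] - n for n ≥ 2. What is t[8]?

t[2] = 3*7 + 3*(-6) - 2 = 1
t[3] = 3*1 + 3*7 - 3 = 21
t[4] = 3*21 + 3*1 - 4 = 62
t[5] = 3*62 + 3*21 - 5 = 244
t[6] = 3*244 + 3*62 - 6 = 912
t[7] = 3*912 + 3*244 - 7 = 3461
t[8] = 3*3461 + 3*912 - 8 = 13111

13111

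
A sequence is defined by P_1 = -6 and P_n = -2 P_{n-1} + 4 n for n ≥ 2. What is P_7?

-516

P_2 = -2*(-6) + 8 = 20
P_3 = -2*20 + 12 = -28
P_4 = -2*(-28) + 16 = 72
P_5 = -2*72 + 20 = -124
P_6 = -2*(-124) + 24 = 272
P_7 = -2*272 + 28 = -516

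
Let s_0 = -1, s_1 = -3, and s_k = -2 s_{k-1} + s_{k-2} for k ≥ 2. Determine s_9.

s_2 = -2(-3) + (-1) = 5
s_3 = -2(5) + (-3) = -13
s_4 = -2(-13) + 5 = 31
s_5 = -2(31) + (-13) = -75
s_6 = -2(-75) + 31 = 181
s_7 = -2(181) + (-75) = -437
s_8 = -2(-437) + 181 = 1055
s_9 = -2(1055) + (-437) = -2547

-2547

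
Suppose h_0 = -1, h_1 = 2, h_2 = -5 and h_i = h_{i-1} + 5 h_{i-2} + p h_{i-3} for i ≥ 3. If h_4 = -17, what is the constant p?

3

h_3 = 5 - p
h_4 = -20 + p
So -20 + p = -17, giving p = 3.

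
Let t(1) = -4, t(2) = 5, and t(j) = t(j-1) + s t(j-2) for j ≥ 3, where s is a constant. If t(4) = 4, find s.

t(3) = 5 - 4s
t(4) = 5 + s
So 5 + s = 4, giving s = -1.

-1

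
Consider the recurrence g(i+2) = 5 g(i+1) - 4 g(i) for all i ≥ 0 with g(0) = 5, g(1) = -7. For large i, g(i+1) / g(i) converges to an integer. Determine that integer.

4

The characteristic equation is r^2 - 5r + 4 = 0, which factors as (r - 4)(r - 1) = 0.
So the roots are 4 and 1. Since |4| > |1| and the coefficient of 4^i is non-zero, the ratio tends to 4.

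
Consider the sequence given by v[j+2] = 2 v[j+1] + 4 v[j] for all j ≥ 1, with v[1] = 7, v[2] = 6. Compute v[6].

1152

v[3] = 2(6) + 4(7) = 40
v[4] = 2(40) + 4(6) = 104
v[5] = 2(104) + 4(40) = 368
v[6] = 2(368) + 4(104) = 1152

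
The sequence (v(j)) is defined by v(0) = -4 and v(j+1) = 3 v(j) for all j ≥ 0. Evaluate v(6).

-2916

v(1) = 3·(-4) = -12
v(2) = 3·(-12) = -36
v(3) = 3·(-36) = -108
v(4) = 3·(-108) = -324
v(5) = 3·(-324) = -972
v(6) = 3·(-972) = -2916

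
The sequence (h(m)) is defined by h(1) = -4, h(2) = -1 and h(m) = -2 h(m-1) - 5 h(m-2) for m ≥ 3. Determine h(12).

h(3) = -2*(-1) - 5*(-4) = 22
h(4) = -2*22 - 5*(-1) = -39
h(5) = -2*(-39) - 5*22 = -32
h(6) = -2*(-32) - 5*(-39) = 259
h(7) = -2*259 - 5*(-32) = -358
h(8) = -2*(-358) - 5*259 = -579
h(9) = -2*(-579) - 5*(-358) = 2948
h(10) = -2*2948 - 5*(-579) = -3001
h(11) = -2*(-3001) - 5*2948 = -8738
h(12) = -2*(-8738) - 5*(-3001) = 32481

32481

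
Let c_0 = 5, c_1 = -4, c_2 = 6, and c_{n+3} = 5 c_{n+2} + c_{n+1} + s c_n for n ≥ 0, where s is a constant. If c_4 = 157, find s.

c_3 = 26 + 5s
c_4 = 136 + 21s
So 136 + 21s = 157, giving s = 1.

1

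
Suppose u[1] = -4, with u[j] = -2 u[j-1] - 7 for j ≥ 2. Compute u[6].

51

u[2] = -2*(-4) - 7 = 1
u[3] = -2*1 - 7 = -9
u[4] = -2*(-9) - 7 = 11
u[5] = -2*11 - 7 = -29
u[6] = -2*(-29) - 7 = 51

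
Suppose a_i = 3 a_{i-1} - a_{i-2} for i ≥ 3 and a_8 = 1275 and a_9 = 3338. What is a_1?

Rearranging, a_{i-2} = -(a_i - 3 a_{i-1}).
a_7 = -(3338 - 3*1275) = 487
a_6 = -(1275 - 3*487) = 186
a_5 = -(487 - 3*186) = 71
a_4 = -(186 - 3*71) = 27
a_3 = -(71 - 3*27) = 10
a_2 = -(27 - 3*10) = 3
a_1 = -(10 - 3*3) = -1

-1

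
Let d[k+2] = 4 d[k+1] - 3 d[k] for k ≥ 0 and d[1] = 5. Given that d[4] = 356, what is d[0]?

-4

Let d[0] = w.
d[2] = 20 - 3w
d[3] = 65 - 12w
d[4] = 200 - 39w
So 200 - 39w = 356, giving w = -4.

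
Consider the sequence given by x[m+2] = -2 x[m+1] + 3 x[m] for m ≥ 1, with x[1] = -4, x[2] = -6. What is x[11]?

x[3] = -2·(-6) + 3·(-4) = 0
x[4] = -2·0 + 3·(-6) = -18
x[5] = -2·(-18) + 3·0 = 36
x[6] = -2·36 + 3·(-18) = -126
x[7] = -2·(-126) + 3·36 = 360
x[8] = -2·360 + 3·(-126) = -1098
x[9] = -2·(-1098) + 3·360 = 3276
x[10] = -2·3276 + 3·(-1098) = -9846
x[11] = -2·(-9846) + 3·3276 = 29520

29520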